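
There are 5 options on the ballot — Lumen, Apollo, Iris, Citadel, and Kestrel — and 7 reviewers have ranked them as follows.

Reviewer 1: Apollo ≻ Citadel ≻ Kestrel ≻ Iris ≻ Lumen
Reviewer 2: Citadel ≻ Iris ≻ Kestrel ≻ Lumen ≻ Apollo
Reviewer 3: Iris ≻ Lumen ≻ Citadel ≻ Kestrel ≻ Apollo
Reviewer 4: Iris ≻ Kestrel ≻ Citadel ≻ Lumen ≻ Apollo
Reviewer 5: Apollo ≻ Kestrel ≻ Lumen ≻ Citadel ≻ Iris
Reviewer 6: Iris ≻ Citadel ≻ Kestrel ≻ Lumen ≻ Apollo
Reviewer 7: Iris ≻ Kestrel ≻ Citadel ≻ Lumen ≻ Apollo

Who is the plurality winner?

Iris

First-place vote totals:
  Lumen: 0
  Apollo: 2
  Iris: 4
  Citadel: 1
  Kestrel: 0
Iris has the most first-place votes.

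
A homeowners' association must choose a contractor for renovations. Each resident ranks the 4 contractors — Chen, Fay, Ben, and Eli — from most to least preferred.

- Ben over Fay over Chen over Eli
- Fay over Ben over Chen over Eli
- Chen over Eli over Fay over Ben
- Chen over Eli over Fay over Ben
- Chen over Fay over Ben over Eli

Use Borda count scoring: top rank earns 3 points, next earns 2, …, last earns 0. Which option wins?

Borda scores:
  Chen: 1 + 1 + 3 + 3 + 3 = 11
  Fay: 2 + 3 + 1 + 1 + 2 = 9
  Ben: 3 + 2 + 0 + 0 + 1 = 6
  Eli: 0 + 0 + 2 + 2 + 0 = 4
Chen has the highest total.

Chen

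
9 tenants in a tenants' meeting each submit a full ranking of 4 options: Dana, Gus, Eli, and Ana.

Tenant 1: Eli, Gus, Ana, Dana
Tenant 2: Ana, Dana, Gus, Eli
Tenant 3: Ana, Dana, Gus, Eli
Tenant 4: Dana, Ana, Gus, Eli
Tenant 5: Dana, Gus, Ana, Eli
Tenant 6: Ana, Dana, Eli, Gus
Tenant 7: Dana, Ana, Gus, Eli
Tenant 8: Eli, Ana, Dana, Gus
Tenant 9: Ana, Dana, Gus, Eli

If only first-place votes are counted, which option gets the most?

First-place vote totals:
  Dana: 3
  Gus: 0
  Eli: 2
  Ana: 4
Ana has the most first-place votes.

Ana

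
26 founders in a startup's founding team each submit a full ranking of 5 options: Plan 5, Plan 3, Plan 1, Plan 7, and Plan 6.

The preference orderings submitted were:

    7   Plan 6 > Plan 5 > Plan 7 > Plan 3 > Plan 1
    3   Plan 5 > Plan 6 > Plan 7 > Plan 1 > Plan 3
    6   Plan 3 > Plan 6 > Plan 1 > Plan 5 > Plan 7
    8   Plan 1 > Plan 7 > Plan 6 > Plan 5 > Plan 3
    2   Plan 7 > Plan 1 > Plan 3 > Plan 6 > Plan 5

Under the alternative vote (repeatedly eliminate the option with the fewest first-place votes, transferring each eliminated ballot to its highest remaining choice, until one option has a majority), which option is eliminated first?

Round 1: Plan 1 8, Plan 6 7, Plan 3 6, Plan 5 3, Plan 7 2. Plan 7 has the fewest and is eliminated.
Round 2: Plan 1 10, Plan 6 7, Plan 3 6, Plan 5 3. Plan 5 has the fewest and is eliminated.
Round 3: Plan 1 10, Plan 6 10, Plan 3 6. Plan 3 has the fewest and is eliminated.
Round 4: Plan 6 16, Plan 1 10. Plan 6 has a majority.

Plan 7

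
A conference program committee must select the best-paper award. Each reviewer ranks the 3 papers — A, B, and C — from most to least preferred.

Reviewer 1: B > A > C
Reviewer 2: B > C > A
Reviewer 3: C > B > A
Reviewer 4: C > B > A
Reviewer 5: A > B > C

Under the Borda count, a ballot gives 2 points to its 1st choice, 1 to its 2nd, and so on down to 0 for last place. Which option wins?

Borda scores:
  A: 1 + 0 + 0 + 0 + 2 = 3
  B: 2 + 2 + 1 + 1 + 1 = 7
  C: 0 + 1 + 2 + 2 + 0 = 5
B has the highest total.

B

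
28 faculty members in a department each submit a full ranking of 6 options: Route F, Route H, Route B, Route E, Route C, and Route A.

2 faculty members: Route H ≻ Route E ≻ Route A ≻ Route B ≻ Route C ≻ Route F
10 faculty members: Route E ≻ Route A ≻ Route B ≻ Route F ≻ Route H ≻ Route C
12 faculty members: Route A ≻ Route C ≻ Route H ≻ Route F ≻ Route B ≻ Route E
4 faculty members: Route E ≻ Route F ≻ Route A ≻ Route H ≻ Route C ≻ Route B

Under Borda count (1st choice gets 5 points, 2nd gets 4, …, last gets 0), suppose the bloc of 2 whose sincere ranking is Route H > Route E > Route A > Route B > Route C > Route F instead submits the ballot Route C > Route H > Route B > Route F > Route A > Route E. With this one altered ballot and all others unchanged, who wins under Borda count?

Borda totals with the altered ballot: Route F 64, Route H 62, Route B 48, Route E 70, Route C 62, Route A 114.
The winner is unchanged: still Route A.

Route A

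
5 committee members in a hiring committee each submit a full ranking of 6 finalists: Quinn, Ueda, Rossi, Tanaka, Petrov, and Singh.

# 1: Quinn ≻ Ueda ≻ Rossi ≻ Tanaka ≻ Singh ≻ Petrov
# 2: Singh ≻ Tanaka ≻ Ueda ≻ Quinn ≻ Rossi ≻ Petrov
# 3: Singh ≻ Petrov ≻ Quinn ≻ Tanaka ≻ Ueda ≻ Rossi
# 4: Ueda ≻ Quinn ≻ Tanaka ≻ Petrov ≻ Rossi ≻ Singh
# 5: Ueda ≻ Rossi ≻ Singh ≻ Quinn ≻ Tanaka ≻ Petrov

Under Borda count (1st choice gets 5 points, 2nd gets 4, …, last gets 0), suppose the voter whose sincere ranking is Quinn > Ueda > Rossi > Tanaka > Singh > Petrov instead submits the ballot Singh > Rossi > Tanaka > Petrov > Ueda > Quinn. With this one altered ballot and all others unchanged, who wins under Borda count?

Singh

Borda totals with the altered ballot: Quinn 11, Ueda 15, Rossi 10, Tanaka 13, Petrov 8, Singh 18.
The switch changes the winner from Ueda to Singh.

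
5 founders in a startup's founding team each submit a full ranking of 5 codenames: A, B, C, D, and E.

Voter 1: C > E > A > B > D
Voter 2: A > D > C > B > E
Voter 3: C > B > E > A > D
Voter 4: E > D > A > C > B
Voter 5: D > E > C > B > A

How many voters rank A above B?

Ballots ranking A above B: 3.
Ballots ranking B above A: 2.
So 3 of 5 voters prefer A to B.

3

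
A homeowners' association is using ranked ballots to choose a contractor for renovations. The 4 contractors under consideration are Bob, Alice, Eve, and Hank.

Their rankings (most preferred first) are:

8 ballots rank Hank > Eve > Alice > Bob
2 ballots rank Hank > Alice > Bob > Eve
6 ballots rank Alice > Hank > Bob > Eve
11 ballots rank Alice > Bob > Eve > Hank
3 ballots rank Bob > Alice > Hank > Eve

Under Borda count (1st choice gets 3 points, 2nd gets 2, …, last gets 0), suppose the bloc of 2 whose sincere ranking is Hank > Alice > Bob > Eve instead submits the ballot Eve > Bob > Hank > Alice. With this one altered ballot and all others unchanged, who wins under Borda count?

Alice

Borda totals with the altered ballot: Bob 41, Alice 65, Eve 33, Hank 41.
The winner is unchanged: still Alice.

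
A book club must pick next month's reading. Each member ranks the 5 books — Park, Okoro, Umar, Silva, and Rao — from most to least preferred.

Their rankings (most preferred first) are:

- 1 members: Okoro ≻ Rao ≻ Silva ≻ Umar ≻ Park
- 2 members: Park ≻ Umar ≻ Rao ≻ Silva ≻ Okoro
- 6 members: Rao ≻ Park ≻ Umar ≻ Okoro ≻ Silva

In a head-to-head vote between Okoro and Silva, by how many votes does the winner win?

Ballots ranking Okoro above Silva: 1+6 = 7.
Ballots ranking Silva above Okoro: 2.
Okoro wins 7–2, a margin of 5.

5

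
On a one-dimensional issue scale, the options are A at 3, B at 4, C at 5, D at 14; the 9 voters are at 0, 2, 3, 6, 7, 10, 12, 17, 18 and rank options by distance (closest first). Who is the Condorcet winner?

With single-peaked preferences on a line, the Condorcet winner is the candidate closest to the median voter.
The median voter (position 7) is closest to C at 5.
Check: C vs D — voters closer to C: 5 of 9.

C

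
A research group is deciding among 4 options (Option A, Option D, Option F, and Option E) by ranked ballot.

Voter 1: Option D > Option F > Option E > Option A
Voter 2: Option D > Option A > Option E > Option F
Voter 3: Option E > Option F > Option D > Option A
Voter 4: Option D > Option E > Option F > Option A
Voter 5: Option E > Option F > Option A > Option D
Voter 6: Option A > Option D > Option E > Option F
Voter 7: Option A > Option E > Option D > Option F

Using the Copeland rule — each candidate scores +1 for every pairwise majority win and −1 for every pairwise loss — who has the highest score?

Option D

Pairwise results:
  Option A vs Option D: Option D wins 4–3.
  Option A vs Option F: Option F wins 4–3.
  Option A vs Option E: Option E wins 4–3.
  Option D vs Option F: Option D wins 5–2.
  Option D vs Option E: Option D wins 4–3.
  Option F vs Option E: Option E wins 6–1.
Copeland scores (wins − losses):
  Option A: 0 − 3 = -3
  Option D: 3 − 0 = 3
  Option F: 1 − 2 = -1
  Option E: 2 − 1 = 1
Option D has the best Copeland score.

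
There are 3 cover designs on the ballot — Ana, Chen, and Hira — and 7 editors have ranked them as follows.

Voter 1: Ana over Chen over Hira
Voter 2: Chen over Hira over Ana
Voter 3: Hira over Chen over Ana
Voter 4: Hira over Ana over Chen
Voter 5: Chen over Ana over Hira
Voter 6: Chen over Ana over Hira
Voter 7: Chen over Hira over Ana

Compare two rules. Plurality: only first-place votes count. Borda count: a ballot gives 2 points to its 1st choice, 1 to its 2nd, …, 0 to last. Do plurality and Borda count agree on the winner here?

Yes

Plurality first-place counts: Ana 1, Chen 4, Hira 2 → Chen.
Borda totals: Ana 5, Chen 10, Hira 6 → Chen.
The two rules agree on Chen.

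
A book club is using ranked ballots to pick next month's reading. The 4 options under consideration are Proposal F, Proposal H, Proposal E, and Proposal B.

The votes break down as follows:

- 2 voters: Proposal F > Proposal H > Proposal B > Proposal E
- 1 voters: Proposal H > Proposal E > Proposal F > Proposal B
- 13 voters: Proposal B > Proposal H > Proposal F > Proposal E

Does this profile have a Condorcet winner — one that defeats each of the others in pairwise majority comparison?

Head-to-head results (16 voters total):
Proposal F vs Proposal H: Proposal H wins 14–2.
Proposal F vs Proposal E: Proposal F wins 15–1.
Proposal F vs Proposal B: Proposal B wins 13–3.
Proposal H vs Proposal E: Proposal H wins 16–0.
Proposal H vs Proposal B: Proposal B wins 13–3.
Proposal E vs Proposal B: Proposal B wins 15–1.
Proposal B beats each rival — Proposal F (13–3), Proposal H (13–3), Proposal E (15–1) — so Proposal B is the Condorcet winner.

Yes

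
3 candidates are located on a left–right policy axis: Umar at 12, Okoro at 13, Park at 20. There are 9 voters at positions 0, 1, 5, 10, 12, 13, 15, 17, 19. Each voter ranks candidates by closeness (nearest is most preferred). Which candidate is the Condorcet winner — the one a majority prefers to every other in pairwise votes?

Umar

With single-peaked preferences on a line, the Condorcet winner is the candidate closest to the median voter.
The median voter (position 12) is closest to Umar at 12.
Check: Umar vs Okoro — voters closer to Umar: 5 of 9.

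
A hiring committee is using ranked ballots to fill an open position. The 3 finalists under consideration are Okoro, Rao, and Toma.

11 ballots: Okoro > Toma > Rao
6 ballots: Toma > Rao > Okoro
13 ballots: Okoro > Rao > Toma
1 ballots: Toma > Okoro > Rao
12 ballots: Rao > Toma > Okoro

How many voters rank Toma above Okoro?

19

Ballots ranking Toma above Okoro: 6+1+12 = 19.
Ballots ranking Okoro above Toma: 11+13 = 24.
So 19 of 43 voters prefer Toma to Okoro.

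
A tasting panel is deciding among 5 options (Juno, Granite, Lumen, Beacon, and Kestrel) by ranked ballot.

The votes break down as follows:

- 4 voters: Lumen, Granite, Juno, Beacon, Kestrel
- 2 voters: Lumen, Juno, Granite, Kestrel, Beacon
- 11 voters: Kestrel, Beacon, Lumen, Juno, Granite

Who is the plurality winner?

Kestrel

First-place vote totals:
  Juno: 0
  Granite: 0
  Lumen: 6
  Beacon: 0
  Kestrel: 11
Kestrel has the most first-place votes.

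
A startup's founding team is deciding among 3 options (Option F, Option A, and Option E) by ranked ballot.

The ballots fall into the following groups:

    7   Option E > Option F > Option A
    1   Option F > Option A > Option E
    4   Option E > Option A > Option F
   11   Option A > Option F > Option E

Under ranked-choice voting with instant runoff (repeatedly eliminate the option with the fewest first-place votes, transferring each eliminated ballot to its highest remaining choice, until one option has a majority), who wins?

Option A

Round 1: Option A 11, Option E 11, Option F 1. Option F has the fewest and is eliminated.
Round 2: Option A 12, Option E 11. Option A has a majority.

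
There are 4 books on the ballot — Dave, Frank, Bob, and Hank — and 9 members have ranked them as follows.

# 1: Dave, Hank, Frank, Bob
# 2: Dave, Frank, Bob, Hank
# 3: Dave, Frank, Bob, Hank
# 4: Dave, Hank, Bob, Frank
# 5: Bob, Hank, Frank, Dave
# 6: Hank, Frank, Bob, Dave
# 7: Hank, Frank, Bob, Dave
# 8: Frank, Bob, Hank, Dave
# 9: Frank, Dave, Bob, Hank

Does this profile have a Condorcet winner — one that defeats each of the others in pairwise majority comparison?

Head-to-head results (9 voters total):
Dave vs Frank: Frank wins 5–4.
Dave vs Bob: Dave wins 5–4.
Dave vs Hank: Dave wins 5–4.
Frank vs Bob: Frank wins 7–2.
Frank vs Hank: Hank wins 5–4.
Bob vs Hank: Bob wins 5–4.
No candidate beats all others: Dave beats Hank beats Frank beats Dave, a majority cycle.

No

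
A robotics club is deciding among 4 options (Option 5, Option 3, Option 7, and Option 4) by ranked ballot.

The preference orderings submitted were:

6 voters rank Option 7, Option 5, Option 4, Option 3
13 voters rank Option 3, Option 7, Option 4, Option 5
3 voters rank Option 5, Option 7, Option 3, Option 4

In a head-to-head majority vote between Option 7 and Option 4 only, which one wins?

Option 7

Ballots ranking Option 7 above Option 4: 6+13+3 = 22.
Ballots ranking Option 4 above Option 7: 0.
Option 7 wins the head-to-head, 22–0.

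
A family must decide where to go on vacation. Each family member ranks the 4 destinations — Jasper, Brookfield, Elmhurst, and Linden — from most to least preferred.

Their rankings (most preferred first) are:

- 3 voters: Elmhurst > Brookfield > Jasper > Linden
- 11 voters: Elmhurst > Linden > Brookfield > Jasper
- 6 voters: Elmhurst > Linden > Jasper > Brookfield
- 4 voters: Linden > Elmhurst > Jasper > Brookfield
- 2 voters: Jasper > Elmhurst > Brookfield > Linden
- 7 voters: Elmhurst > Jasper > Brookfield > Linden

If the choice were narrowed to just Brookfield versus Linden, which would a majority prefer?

Linden

Ballots ranking Brookfield above Linden: 3+2+7 = 12.
Ballots ranking Linden above Brookfield: 11+6+4 = 21.
Linden wins the head-to-head, 21–12.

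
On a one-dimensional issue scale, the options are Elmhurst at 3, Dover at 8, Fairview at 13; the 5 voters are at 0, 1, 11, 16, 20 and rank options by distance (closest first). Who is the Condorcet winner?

With single-peaked preferences on a line, the Condorcet winner is the candidate closest to the median voter.
The median voter (position 11) is closest to Fairview at 13.
Check: Fairview vs Dover — voters closer to Fairview: 3 of 5.

Fairview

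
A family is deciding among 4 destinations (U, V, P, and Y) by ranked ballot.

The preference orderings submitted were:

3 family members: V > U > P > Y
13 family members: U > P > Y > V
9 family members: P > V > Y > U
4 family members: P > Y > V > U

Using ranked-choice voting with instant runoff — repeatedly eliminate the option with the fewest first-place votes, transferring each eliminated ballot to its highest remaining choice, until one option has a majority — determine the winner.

U

Round 1: U 13, P 13, V 3, Y 0. Y has the fewest and is eliminated.
Round 2: U 13, P 13, V 3. V has the fewest and is eliminated.
Round 3: U 16, P 13. U has a majority.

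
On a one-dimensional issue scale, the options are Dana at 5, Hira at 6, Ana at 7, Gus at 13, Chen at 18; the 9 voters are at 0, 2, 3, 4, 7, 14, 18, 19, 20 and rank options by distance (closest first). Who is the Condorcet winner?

With single-peaked preferences on a line, the Condorcet winner is the candidate closest to the median voter.
The median voter (position 7) is closest to Ana at 7.
Check: Ana vs Chen — voters closer to Ana: 5 of 9.

Ana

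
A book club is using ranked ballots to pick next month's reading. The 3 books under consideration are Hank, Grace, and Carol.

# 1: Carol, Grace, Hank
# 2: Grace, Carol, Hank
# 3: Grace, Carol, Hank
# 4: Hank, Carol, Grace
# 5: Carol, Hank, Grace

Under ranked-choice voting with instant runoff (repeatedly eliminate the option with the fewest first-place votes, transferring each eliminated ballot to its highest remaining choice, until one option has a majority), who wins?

Carol

Round 1: Grace 2, Carol 2, Hank 1. Hank has the fewest and is eliminated.
Round 2: Carol 3, Grace 2. Carol has a majority.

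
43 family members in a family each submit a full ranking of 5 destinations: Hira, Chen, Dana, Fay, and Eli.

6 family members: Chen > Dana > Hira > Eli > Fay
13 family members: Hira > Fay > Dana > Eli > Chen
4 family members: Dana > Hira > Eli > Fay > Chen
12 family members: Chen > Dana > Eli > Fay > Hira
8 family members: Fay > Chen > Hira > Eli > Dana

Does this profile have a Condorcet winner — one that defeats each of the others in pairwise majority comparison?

No

Head-to-head results (43 voters total):
Hira vs Chen: Chen wins 26–17.
Hira vs Dana: Dana wins 22–21.
Hira vs Fay: Hira wins 23–20.
Hira vs Eli: Hira wins 31–12.
Chen vs Dana: Chen wins 26–17.
Chen vs Fay: Fay wins 25–18.
Chen vs Eli: Chen wins 26–17.
Dana vs Fay: Dana wins 22–21.
Dana vs Eli: Dana wins 35–8.
Fay vs Eli: Eli wins 22–21.
No candidate beats all others: Hira beats Fay beats Chen beats Hira, a majority cycle.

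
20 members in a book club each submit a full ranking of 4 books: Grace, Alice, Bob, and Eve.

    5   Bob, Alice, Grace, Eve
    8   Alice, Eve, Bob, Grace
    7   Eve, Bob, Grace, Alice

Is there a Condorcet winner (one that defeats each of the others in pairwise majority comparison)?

No

Head-to-head results (20 voters total):
Grace vs Alice: Alice wins 13–7.
Grace vs Bob: Bob wins 20–0.
Grace vs Eve: Eve wins 15–5.
Alice vs Bob: Bob wins 12–8.
Alice vs Eve: Alice wins 13–7.
Bob vs Eve: Eve wins 15–5.
No candidate beats all others: Alice beats Eve beats Bob beats Alice, a majority cycle.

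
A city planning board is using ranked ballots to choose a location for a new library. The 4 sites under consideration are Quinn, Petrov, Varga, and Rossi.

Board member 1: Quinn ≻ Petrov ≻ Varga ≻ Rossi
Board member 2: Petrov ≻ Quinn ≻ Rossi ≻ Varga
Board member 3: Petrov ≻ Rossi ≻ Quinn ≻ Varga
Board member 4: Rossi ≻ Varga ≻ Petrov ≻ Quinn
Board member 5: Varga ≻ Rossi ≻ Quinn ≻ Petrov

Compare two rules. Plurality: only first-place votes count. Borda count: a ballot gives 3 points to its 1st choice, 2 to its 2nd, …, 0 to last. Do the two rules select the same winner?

Plurality first-place counts: Quinn 1, Petrov 2, Varga 1, Rossi 1 → Petrov.
Borda totals: Quinn 7, Petrov 9, Varga 6, Rossi 8 → Petrov.
The two rules agree on Petrov.

Yes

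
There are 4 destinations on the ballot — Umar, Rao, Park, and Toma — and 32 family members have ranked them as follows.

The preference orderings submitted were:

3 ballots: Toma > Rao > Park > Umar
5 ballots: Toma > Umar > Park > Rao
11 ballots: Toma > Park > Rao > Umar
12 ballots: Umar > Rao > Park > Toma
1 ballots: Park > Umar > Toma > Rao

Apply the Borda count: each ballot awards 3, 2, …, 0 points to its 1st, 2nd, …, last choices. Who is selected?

Borda scores:
  Umar: 3·0 + 5·2 + 11·0 + 12·3 + 2 = 48
  Rao: 3·2 + 5·0 + 11·1 + 12·2 + 0 = 41
  Park: 3·1 + 5·1 + 11·2 + 12·1 + 3 = 45
  Toma: 3·3 + 5·3 + 11·3 + 12·0 + 1 = 58
Toma has the highest total.

Toma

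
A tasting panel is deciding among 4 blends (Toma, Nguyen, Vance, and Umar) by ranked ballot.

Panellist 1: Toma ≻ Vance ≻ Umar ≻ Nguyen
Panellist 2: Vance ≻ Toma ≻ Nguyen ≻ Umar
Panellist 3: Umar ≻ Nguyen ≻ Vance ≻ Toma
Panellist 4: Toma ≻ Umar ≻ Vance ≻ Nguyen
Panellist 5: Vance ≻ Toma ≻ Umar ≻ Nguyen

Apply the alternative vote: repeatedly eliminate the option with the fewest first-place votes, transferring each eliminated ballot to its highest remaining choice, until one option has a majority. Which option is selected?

Round 1: Toma 2, Vance 2, Umar 1, Nguyen 0. Nguyen has the fewest and is eliminated.
Round 2: Toma 2, Vance 2, Umar 1. Umar has the fewest and is eliminated.
Round 3: Vance 3, Toma 2. Vance has a majority.

Vance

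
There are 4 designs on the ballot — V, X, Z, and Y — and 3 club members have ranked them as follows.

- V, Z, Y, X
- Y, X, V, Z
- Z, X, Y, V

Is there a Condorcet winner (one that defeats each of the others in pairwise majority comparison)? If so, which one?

Head-to-head results (3 voters total):
V vs X: X wins 2–1.
V vs Z: V wins 2–1.
V vs Y: Y wins 2–1.
X vs Z: Z wins 2–1.
X vs Y: Y wins 2–1.
Z vs Y: Z wins 2–1.
No candidate beats all others: V beats Z beats X beats V, a majority cycle.

None — there is no Condorcet winner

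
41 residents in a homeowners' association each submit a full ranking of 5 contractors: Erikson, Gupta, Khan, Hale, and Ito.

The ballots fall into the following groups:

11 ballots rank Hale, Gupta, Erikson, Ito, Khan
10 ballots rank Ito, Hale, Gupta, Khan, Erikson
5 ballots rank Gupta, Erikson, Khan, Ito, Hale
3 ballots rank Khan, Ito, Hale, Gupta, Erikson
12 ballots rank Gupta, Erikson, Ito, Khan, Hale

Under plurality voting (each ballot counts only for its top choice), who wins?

First-place vote totals:
  Erikson: 0
  Gupta: 17
  Khan: 3
  Hale: 11
  Ito: 10
Gupta has the most first-place votes.

Gupta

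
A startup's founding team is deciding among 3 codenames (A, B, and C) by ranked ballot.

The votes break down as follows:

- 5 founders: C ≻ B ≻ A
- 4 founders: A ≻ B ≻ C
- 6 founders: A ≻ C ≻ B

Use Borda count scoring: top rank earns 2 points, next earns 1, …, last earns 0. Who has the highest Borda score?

Borda scores:
  A: 5·0 + 4·2 + 6·2 = 20
  B: 5·1 + 4·1 + 6·0 = 9
  C: 5·2 + 4·0 + 6·1 = 16
A has the highest total.

A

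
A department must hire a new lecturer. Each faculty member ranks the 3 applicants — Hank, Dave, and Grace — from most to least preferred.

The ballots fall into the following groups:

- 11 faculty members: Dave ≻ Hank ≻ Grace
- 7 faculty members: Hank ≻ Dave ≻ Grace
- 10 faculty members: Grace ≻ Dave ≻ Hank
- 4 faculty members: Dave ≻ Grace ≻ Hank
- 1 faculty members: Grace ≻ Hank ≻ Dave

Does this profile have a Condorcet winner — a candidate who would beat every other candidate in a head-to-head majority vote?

Yes

Head-to-head results (33 voters total):
Hank vs Dave: Dave wins 25–8.
Hank vs Grace: Hank wins 18–15.
Dave vs Grace: Dave wins 22–11.
Dave beats each rival — Hank (25–8), Grace (22–11) — so Dave is the Condorcet winner.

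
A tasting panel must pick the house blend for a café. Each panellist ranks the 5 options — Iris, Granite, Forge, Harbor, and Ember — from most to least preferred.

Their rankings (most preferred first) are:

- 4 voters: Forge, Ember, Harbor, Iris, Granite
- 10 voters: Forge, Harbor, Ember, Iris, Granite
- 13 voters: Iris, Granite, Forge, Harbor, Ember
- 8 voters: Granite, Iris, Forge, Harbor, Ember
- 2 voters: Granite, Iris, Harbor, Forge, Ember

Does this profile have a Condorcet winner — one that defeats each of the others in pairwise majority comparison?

Yes

Head-to-head results (37 voters total):
Iris vs Granite: Iris wins 27–10.
Iris vs Forge: Iris wins 23–14.
Iris vs Harbor: Iris wins 23–14.
Iris vs Ember: Iris wins 23–14.
Granite vs Forge: Granite wins 23–14.
Granite vs Harbor: Granite wins 23–14.
Granite vs Ember: Granite wins 23–14.
Forge vs Harbor: Forge wins 35–2.
Forge vs Ember: Forge wins 37–0.
Harbor vs Ember: Harbor wins 33–4.
Iris beats each rival — Granite (27–10), Forge (23–14), Harbor (23–14), Ember (23–14) — so Iris is the Condorcet winner.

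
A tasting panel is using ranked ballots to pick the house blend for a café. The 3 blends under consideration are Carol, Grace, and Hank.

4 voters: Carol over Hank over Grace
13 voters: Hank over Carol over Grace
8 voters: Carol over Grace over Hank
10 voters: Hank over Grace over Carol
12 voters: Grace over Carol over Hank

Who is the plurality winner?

First-place vote totals:
  Carol: 12
  Grace: 12
  Hank: 23
Hank has the most first-place votes.

Hank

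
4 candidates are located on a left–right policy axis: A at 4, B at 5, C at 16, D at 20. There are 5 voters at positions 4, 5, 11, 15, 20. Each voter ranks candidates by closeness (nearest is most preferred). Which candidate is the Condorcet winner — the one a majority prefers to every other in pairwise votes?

C

With single-peaked preferences on a line, the Condorcet winner is the candidate closest to the median voter.
The median voter (position 11) is closest to C at 16.
Check: C vs D — voters closer to C: 4 of 5.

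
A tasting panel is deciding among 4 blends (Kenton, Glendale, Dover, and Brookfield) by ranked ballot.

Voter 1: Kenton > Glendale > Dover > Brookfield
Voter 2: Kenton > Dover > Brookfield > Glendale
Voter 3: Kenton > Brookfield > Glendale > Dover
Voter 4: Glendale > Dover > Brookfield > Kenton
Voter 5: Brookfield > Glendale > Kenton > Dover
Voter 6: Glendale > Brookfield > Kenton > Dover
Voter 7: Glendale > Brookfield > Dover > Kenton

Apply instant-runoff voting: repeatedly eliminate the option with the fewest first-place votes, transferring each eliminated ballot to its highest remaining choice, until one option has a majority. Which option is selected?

Glendale

Round 1: Kenton 3, Glendale 3, Brookfield 1, Dover 0. Dover has the fewest and is eliminated.
Round 2: Kenton 3, Glendale 3, Brookfield 1. Brookfield has the fewest and is eliminated.
Round 3: Glendale 4, Kenton 3. Glendale has a majority.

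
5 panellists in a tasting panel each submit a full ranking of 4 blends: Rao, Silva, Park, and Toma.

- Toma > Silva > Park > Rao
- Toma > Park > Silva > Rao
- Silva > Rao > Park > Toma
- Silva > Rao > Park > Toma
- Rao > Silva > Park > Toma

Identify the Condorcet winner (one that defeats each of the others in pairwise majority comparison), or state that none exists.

Silva

Head-to-head results (5 voters total):
Rao vs Silva: Silva wins 4–1.
Rao vs Park: Rao wins 3–2.
Rao vs Toma: Rao wins 3–2.
Silva vs Park: Silva wins 4–1.
Silva vs Toma: Silva wins 3–2.
Park vs Toma: Park wins 3–2.
Silva beats each rival — Rao (4–1), Park (4–1), Toma (3–2) — so Silva is the Condorcet winner.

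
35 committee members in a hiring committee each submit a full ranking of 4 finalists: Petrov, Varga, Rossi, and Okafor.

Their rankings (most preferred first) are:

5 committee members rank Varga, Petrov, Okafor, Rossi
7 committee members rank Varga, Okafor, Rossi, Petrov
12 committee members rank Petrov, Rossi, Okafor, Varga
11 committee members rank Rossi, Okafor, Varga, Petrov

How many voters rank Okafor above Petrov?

Ballots ranking Okafor above Petrov: 7+11 = 18.
Ballots ranking Petrov above Okafor: 5+12 = 17.
So 18 of 35 voters prefer Okafor to Petrov.

18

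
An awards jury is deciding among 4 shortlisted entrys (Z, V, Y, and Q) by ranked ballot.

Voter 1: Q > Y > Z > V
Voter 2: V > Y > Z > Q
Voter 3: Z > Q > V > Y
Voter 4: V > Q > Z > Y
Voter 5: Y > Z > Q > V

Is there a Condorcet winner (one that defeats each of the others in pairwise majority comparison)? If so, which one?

Head-to-head results (5 voters total):
Z vs V: Z wins 3–2.
Z vs Y: Y wins 3–2.
Z vs Q: Z wins 3–2.
V vs Y: V wins 3–2.
V vs Q: Q wins 3–2.
Y vs Q: Q wins 3–2.
No candidate beats all others: Z beats V beats Y beats Z, a majority cycle.

There is no Condorcet winner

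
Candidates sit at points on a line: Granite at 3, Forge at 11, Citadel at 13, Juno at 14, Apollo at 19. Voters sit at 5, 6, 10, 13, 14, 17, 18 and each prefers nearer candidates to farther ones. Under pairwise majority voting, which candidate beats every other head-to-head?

With single-peaked preferences on a line, the Condorcet winner is the candidate closest to the median voter.
The median voter (position 13) is closest to Citadel at 13.
Check: Citadel vs Apollo — voters closer to Citadel: 5 of 7.

Citadel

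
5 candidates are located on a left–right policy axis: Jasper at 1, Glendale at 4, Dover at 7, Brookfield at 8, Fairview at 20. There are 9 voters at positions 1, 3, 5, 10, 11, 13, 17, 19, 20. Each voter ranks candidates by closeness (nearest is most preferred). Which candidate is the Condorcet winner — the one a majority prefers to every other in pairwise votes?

Brookfield

With single-peaked preferences on a line, the Condorcet winner is the candidate closest to the median voter.
The median voter (position 11) is closest to Brookfield at 8.
Check: Brookfield vs Jasper — voters closer to Brookfield: 7 of 9.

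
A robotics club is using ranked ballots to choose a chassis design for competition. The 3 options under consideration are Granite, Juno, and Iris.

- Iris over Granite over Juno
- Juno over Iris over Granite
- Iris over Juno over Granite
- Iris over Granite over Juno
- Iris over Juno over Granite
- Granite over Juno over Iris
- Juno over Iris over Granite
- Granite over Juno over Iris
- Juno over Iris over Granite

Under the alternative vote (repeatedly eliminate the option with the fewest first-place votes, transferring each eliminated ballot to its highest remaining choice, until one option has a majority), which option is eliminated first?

Granite

Round 1: Iris 4, Juno 3, Granite 2. Granite has the fewest and is eliminated.
Round 2: Juno 5, Iris 4. Juno has a majority.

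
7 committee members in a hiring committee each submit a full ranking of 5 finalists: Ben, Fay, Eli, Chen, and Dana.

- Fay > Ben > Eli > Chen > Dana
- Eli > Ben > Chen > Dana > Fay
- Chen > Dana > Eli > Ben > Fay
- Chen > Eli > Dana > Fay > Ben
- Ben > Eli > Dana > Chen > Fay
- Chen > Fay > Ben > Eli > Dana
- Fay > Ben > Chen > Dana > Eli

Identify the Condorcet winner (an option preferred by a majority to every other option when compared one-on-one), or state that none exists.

Head-to-head results (7 voters total):
Ben vs Fay: Fay wins 4–3.
Ben vs Eli: Ben wins 4–3.
Ben vs Chen: Ben wins 4–3.
Ben vs Dana: Ben wins 5–2.
Fay vs Eli: Eli wins 4–3.
Fay vs Chen: Chen wins 5–2.
Fay vs Dana: Dana wins 4–3.
Eli vs Chen: Chen wins 4–3.
Eli vs Dana: Eli wins 5–2.
Chen vs Dana: Chen wins 6–1.
No candidate beats all others: Ben beats Eli beats Fay beats Ben, a majority cycle.

There is no Condorcet winner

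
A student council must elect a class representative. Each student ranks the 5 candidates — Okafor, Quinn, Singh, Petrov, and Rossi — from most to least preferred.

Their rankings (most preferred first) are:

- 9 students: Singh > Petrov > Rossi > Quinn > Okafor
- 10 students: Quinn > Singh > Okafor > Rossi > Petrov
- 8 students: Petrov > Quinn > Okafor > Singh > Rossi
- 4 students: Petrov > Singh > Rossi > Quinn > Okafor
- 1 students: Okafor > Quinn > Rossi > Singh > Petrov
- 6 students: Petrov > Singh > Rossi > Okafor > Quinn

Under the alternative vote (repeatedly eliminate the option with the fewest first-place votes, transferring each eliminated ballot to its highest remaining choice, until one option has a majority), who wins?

Petrov

Round 1: Petrov 18, Quinn 10, Singh 9, Okafor 1, Rossi 0. Rossi has the fewest and is eliminated.
Round 2: Petrov 18, Quinn 10, Singh 9, Okafor 1. Okafor has the fewest and is eliminated.
Round 3: Petrov 18, Quinn 11, Singh 9. Singh has the fewest and is eliminated.
Round 4: Petrov 27, Quinn 11. Petrov has a majority.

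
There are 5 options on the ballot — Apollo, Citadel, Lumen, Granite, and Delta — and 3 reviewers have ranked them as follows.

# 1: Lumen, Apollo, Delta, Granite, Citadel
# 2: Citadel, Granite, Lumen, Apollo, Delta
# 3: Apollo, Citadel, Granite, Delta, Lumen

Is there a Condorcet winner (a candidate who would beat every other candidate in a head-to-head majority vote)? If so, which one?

No Condorcet winner

Head-to-head results (3 voters total):
Apollo vs Citadel: Apollo wins 2–1.
Apollo vs Lumen: Lumen wins 2–1.
Apollo vs Granite: Apollo wins 2–1.
Apollo vs Delta: Apollo wins 3–0.
Citadel vs Lumen: Citadel wins 2–1.
Citadel vs Granite: Citadel wins 2–1.
Citadel vs Delta: Citadel wins 2–1.
Lumen vs Granite: Granite wins 2–1.
Lumen vs Delta: Lumen wins 2–1.
Granite vs Delta: Granite wins 2–1.
No candidate beats all others: Apollo beats Citadel beats Lumen beats Apollo, a majority cycle.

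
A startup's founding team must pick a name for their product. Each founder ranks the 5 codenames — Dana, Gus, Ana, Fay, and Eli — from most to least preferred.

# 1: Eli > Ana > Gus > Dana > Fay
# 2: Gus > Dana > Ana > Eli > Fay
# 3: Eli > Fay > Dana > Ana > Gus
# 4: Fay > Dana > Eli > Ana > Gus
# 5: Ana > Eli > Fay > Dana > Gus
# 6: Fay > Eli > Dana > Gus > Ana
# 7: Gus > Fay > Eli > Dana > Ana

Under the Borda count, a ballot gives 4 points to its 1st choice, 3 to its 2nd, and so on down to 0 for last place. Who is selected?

Borda scores:
  Dana: 1 + 3 + 2 + 3 + 1 + 2 + 1 = 13
  Gus: 2 + 4 + 0 + 0 + 0 + 1 + 4 = 11
  Ana: 3 + 2 + 1 + 1 + 4 + 0 + 0 = 11
  Fay: 0 + 0 + 3 + 4 + 2 + 4 + 3 = 16
  Eli: 4 + 1 + 4 + 2 + 3 + 3 + 2 = 19
Eli has the highest total.

Eli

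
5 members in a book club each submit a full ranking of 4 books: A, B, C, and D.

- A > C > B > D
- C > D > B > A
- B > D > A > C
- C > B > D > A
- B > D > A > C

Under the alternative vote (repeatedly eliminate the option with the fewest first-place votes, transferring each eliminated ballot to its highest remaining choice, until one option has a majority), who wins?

C

Round 1: B 2, C 2, A 1, D 0. D has the fewest and is eliminated.
Round 2: B 2, C 2, A 1. A has the fewest and is eliminated.
Round 3: C 3, B 2. C has a majority.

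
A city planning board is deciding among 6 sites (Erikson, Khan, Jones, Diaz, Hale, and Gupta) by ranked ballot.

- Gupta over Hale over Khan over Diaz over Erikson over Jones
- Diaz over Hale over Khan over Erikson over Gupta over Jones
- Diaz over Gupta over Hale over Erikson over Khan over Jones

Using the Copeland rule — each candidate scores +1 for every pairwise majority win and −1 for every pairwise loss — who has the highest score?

Pairwise results:
  Erikson vs Khan: Khan wins 2–1.
  Erikson vs Jones: Erikson wins 3–0.
  Erikson vs Diaz: Diaz wins 3–0.
  Erikson vs Hale: Hale wins 3–0.
  Erikson vs Gupta: Gupta wins 2–1.
  Khan vs Jones: Khan wins 3–0.
  Khan vs Diaz: Diaz wins 2–1.
  Khan vs Hale: Hale wins 3–0.
  Khan vs Gupta: Gupta wins 2–1.
  Jones vs Diaz: Diaz wins 3–0.
  Jones vs Hale: Hale wins 3–0.
  Jones vs Gupta: Gupta wins 3–0.
  Diaz vs Hale: Diaz wins 2–1.
  Diaz vs Gupta: Diaz wins 2–1.
  Hale vs Gupta: Gupta wins 2–1.
Copeland scores (wins − losses):
  Erikson: 1 − 4 = -3
  Khan: 2 − 3 = -1
  Jones: 0 − 5 = -5
  Diaz: 5 − 0 = 5
  Hale: 3 − 2 = 1
  Gupta: 4 − 1 = 3
Diaz has the best Copeland score.

Diaz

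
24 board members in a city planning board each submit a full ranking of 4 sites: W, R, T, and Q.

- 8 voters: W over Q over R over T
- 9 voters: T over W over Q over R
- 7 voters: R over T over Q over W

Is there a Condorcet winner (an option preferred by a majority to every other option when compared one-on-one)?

No

Head-to-head results (24 voters total):
W vs R: W wins 17–7.
W vs T: T wins 16–8.
W vs Q: W wins 17–7.
R vs T: R wins 15–9.
R vs Q: Q wins 17–7.
T vs Q: T wins 16–8.
No candidate beats all others: W beats R beats T beats W, a majority cycle.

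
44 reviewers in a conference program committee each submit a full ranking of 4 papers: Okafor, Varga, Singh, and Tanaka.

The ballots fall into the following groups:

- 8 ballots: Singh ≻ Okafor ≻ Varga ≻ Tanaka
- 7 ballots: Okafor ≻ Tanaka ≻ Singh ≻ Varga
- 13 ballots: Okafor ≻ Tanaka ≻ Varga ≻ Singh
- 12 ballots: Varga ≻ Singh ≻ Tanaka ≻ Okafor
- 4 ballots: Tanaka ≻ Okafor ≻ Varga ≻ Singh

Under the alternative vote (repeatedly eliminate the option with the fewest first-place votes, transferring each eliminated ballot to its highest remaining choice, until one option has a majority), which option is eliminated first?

Tanaka

Round 1: Okafor 20, Varga 12, Singh 8, Tanaka 4. Tanaka has the fewest and is eliminated.
Round 2: Okafor 24, Varga 12, Singh 8. Okafor has a majority.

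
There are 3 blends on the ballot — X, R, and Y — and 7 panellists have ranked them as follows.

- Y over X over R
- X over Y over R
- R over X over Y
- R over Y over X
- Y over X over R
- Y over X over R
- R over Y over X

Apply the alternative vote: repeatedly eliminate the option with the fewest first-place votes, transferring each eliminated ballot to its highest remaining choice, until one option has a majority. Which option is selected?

Y

Round 1: R 3, Y 3, X 1. X has the fewest and is eliminated.
Round 2: Y 4, R 3. Y has a majority.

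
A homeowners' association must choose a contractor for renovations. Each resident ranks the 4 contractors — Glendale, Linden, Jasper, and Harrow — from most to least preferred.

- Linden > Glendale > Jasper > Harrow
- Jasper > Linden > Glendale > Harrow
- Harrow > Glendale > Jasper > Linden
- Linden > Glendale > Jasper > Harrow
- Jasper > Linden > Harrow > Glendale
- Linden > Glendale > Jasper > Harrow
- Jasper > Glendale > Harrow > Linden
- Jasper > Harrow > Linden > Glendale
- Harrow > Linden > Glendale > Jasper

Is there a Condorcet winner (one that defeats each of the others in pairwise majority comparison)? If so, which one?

None — there is no Condorcet winner

Head-to-head results (9 voters total):
Glendale vs Linden: Linden wins 7–2.
Glendale vs Jasper: Glendale wins 5–4.
Glendale vs Harrow: Glendale wins 5–4.
Linden vs Jasper: Jasper wins 5–4.
Linden vs Harrow: Linden wins 5–4.
Jasper vs Harrow: Jasper wins 7–2.
No candidate beats all others: Glendale beats Jasper beats Linden beats Glendale, a majority cycle.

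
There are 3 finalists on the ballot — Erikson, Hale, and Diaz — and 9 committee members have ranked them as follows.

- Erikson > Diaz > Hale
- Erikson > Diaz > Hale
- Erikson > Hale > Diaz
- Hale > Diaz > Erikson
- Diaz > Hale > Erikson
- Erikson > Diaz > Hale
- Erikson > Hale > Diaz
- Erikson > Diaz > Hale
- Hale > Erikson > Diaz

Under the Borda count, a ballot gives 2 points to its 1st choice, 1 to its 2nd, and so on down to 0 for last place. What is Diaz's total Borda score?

7

Borda scores:
  Erikson: 2 + 2 + 2 + 0 + 0 + 2 + 2 + 2 + 1 = 13
  Hale: 0 + 0 + 1 + 2 + 1 + 0 + 1 + 0 + 2 = 7
  Diaz: 1 + 1 + 0 + 1 + 2 + 1 + 0 + 1 + 0 = 7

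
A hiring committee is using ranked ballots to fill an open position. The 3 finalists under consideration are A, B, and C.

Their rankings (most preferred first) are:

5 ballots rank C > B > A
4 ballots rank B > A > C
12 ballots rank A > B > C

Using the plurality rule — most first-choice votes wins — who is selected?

First-place vote totals:
  A: 12
  B: 4
  C: 5
A has the most first-place votes.

A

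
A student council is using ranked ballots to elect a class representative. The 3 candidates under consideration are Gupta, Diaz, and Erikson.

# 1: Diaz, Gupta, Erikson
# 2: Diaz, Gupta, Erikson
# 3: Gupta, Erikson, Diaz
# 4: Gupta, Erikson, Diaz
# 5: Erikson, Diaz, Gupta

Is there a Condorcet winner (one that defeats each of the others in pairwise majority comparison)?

No

Head-to-head results (5 voters total):
Gupta vs Diaz: Diaz wins 3–2.
Gupta vs Erikson: Gupta wins 4–1.
Diaz vs Erikson: Erikson wins 3–2.
No candidate beats all others: Gupta beats Erikson beats Diaz beats Gupta, a majority cycle.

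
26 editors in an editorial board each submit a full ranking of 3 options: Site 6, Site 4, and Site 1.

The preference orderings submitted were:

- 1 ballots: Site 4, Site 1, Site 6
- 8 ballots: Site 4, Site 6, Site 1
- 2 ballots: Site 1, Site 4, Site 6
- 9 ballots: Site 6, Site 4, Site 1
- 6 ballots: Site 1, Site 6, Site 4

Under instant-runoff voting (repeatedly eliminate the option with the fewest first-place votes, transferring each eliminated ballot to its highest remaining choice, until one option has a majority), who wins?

Site 6

Round 1: Site 6 9, Site 4 9, Site 1 8. Site 1 has the fewest and is eliminated.
Round 2: Site 6 15, Site 4 11. Site 6 has a majority.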